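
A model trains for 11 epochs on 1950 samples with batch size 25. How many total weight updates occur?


Iterations per epoch = 1950 / 25 = 78
Total updates = iterations_per_epoch * epochs
= 78 * 11
= 858

858


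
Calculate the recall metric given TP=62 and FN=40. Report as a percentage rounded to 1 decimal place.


Recall = TP / (TP + FN) * 100
= 62 / (62 + 40)
= 62 / 102
= 0.6078
= 60.8%

60.8


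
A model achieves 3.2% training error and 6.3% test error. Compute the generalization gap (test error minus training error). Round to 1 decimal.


Generalization gap = test_error - train_error
= 6.3 - 3.2
= 3.1%
A moderate gap.

3.1


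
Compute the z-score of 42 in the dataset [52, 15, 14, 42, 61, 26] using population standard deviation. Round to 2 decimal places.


Mean = (52 + 15 + 14 + 42 + 61 + 26) / 6 = 35.0
Variance = sum((x_i - mean)^2) / n = 322.6667
Std = sqrt(322.6667) = 17.9629
Z = (x - mean) / std
= (42 - 35.0) / 17.9629
= 7.0 / 17.9629
= 0.39

0.39


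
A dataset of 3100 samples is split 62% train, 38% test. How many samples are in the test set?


Train samples = 3100 * 62% = 1922
Test samples = 3100 - 1922
= 1178

1178


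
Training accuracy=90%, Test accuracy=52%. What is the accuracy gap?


Gap = train_accuracy - test_accuracy
= 90 - 52
= 38%
This large gap strongly indicates overfitting.

38


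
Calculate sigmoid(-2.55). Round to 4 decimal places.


sigmoid(z) = 1 / (1 + exp(-z))
exp(-(-2.55)) = exp(2.55) = 12.8071
1 + 12.8071 = 13.8071
1 / 13.8071 = 0.0724

0.0724


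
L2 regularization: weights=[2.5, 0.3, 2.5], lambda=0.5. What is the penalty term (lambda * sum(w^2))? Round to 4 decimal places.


Squaring each weight:
2.5^2 = 6.25
0.3^2 = 0.09
2.5^2 = 6.25
Sum of squares = 12.59
Penalty = 0.5 * 12.59 = 6.2950

6.2950


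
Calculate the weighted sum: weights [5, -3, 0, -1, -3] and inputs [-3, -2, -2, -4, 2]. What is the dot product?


Element-wise products:
5 * -3 = -15
-3 * -2 = 6
0 * -2 = 0
-1 * -4 = 4
-3 * 2 = -6
Sum = -15 + 6 + 0 + 4 + -6
= -11

-11


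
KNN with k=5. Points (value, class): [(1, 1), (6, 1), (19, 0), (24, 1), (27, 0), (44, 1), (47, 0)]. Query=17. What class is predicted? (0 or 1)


Distances from query 17:
Point 19 (class 0): distance = 2
Point 24 (class 1): distance = 7
Point 27 (class 0): distance = 10
Point 6 (class 1): distance = 11
Point 1 (class 1): distance = 16
K=5 nearest neighbors: classes = [0, 1, 0, 1, 1]
Votes for class 1: 3 / 5
Majority vote => class 1

1


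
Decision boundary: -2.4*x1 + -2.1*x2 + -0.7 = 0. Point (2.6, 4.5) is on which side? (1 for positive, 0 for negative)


Compute -2.4 * 2.6 + -2.1 * 4.5 + -0.7
= -6.24 + -9.45 + -0.7
= -16.39
Since -16.39 < 0, the point is on the negative side.

0


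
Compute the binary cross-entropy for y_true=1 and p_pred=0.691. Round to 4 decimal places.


For y=1: Loss = -log(p)
= -log(0.691)
= -(-0.3696)
= 0.3696

0.3696


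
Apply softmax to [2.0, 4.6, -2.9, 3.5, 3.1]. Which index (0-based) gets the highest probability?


Softmax is a monotonic transformation, so it preserves the argmax.
We need to find the index of the maximum logit.
Index 0: 2.0
Index 1: 4.6
Index 2: -2.9
Index 3: 3.5
Index 4: 3.1
Maximum logit = 4.6 at index 1

1


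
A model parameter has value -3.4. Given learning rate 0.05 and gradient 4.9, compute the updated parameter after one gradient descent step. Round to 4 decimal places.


w_new = w_old - lr * gradient
= -3.4 - 0.05 * 4.9
= -3.4 - (0.245)
= -3.6450

-3.6450


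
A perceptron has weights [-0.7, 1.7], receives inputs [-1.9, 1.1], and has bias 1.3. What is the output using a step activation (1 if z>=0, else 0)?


z = w . x + b
= -0.7*-1.9 + 1.7*1.1 + 1.3
= 1.33 + 1.87 + 1.3
= 3.2 + 1.3
= 4.5
Since z = 4.5 >= 0, output = 1

1


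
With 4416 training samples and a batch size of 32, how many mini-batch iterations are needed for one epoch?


Iterations per epoch = dataset_size / batch_size
= 4416 / 32
= 138

138


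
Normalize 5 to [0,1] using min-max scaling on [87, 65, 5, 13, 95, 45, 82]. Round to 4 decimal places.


Min = 5, Max = 95
Range = 95 - 5 = 90
Scaled = (x - min) / (max - min)
= (5 - 5) / 90
= 0 / 90
= 0.0000

0.0000


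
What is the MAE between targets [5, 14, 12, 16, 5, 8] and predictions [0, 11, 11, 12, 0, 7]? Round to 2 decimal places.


Absolute errors: [5, 3, 1, 4, 5, 1]
Sum of absolute errors = 19
MAE = 19 / 6 = 3.17

3.17


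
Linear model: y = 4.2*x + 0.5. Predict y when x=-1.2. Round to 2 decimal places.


y = 4.2 * -1.2 + (0.5)
= -5.04 + (0.5)
= -4.54

-4.54


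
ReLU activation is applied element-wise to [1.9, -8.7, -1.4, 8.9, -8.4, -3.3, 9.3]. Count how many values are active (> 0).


ReLU(x) = max(0, x) for each element:
ReLU(1.9) = 1.9
ReLU(-8.7) = 0
ReLU(-1.4) = 0
ReLU(8.9) = 8.9
ReLU(-8.4) = 0
ReLU(-3.3) = 0
ReLU(9.3) = 9.3
Active neurons (>0): 3

3


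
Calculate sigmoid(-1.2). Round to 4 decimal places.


sigmoid(z) = 1 / (1 + exp(-z))
exp(-(-1.2)) = exp(1.2) = 3.3201
1 + 3.3201 = 4.3201
1 / 4.3201 = 0.2315

0.2315


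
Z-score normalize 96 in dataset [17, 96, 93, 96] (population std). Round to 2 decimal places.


Mean = (17 + 96 + 93 + 96) / 4 = 75.5
Variance = sum((x_i - mean)^2) / n = 1142.25
Std = sqrt(1142.25) = 33.7972
Z = (x - mean) / std
= (96 - 75.5) / 33.7972
= 20.5 / 33.7972
= 0.61

0.61


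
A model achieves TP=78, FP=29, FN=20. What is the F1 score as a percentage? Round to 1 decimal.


Precision = TP / (TP + FP) = 78 / 107 = 0.729
Recall = TP / (TP + FN) = 78 / 98 = 0.7959
F1 = 2 * P * R / (P + R)
= 2 * 0.729 * 0.7959 / (0.729 + 0.7959)
= 1.1604 / 1.5249
= 0.761
As percentage: 76.1%

76.1


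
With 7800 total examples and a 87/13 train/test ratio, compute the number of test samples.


Train samples = 7800 * 87% = 6786
Test samples = 7800 - 6786
= 1014

1014


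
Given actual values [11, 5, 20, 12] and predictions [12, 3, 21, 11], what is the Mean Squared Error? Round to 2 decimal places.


Differences: [-1, 2, -1, 1]
Squared errors: [1, 4, 1, 1]
Sum of squared errors = 7
MSE = 7 / 4 = 1.75

1.75


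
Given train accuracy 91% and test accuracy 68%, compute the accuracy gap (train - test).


Gap = train_accuracy - test_accuracy
= 91 - 68
= 23%
This large gap strongly indicates overfitting.

23


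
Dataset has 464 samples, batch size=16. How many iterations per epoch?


Iterations per epoch = dataset_size / batch_size
= 464 / 16
= 29

29


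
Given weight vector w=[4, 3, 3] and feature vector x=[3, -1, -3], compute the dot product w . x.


Element-wise products:
4 * 3 = 12
3 * -1 = -3
3 * -3 = -9
Sum = 12 + -3 + -9
= 0

0


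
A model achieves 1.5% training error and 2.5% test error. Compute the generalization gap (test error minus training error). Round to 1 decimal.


Generalization gap = test_error - train_error
= 2.5 - 1.5
= 1.0%
A small gap suggests good generalization.

1.0


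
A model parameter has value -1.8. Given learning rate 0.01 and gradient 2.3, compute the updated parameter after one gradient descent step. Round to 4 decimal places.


w_new = w_old - lr * gradient
= -1.8 - 0.01 * 2.3
= -1.8 - (0.023)
= -1.8230

-1.8230


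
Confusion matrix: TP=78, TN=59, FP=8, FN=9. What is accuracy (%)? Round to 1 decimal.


Accuracy = (TP + TN) / (TP + TN + FP + FN) * 100
= (78 + 59) / (78 + 59 + 8 + 9)
= 137 / 154
= 0.8896
= 89.0%

89.0


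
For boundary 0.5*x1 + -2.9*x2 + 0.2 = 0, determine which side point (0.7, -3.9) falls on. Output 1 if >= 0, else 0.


Compute 0.5 * 0.7 + -2.9 * -3.9 + 0.2
= 0.35 + 11.31 + 0.2
= 11.86
Since 11.86 >= 0, the point is on the positive side.

1


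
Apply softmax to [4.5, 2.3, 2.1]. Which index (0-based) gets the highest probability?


Softmax is a monotonic transformation, so it preserves the argmax.
We need to find the index of the maximum logit.
Index 0: 4.5
Index 1: 2.3
Index 2: 2.1
Maximum logit = 4.5 at index 0

0


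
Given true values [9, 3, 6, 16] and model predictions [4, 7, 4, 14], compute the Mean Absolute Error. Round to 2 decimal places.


Absolute errors: [5, 4, 2, 2]
Sum of absolute errors = 13
MAE = 13 / 4 = 3.25

3.25


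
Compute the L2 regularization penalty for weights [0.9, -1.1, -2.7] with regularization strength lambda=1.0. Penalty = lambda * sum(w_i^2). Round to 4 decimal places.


Squaring each weight:
0.9^2 = 0.81
(-1.1)^2 = 1.21
(-2.7)^2 = 7.29
Sum of squares = 9.31
Penalty = 1.0 * 9.31 = 9.3100

9.3100


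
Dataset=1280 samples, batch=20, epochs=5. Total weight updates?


Iterations per epoch = 1280 / 20 = 64
Total updates = iterations_per_epoch * epochs
= 64 * 5
= 320

320


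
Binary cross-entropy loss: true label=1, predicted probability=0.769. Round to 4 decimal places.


For y=1: Loss = -log(p)
= -log(0.769)
= -(-0.2627)
= 0.2627

0.2627


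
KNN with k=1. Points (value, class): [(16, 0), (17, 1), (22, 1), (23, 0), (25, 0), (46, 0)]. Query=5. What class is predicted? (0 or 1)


Distances from query 5:
Point 16 (class 0): distance = 11
K=1 nearest neighbors: classes = [0]
Votes for class 1: 0 / 1
Majority vote => class 0

0


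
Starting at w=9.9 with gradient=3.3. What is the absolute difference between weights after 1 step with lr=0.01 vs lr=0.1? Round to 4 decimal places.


With lr=0.01: w_new = 9.9 - 0.01 * 3.3 = 9.867
With lr=0.1: w_new = 9.9 - 0.1 * 3.3 = 9.57
Absolute difference = |9.867 - 9.57|
= 0.2970

0.2970


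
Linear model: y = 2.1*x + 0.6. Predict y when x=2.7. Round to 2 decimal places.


y = 2.1 * 2.7 + (0.6)
= 5.67 + (0.6)
= 6.27

6.27


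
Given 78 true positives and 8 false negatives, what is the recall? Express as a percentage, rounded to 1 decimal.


Recall = TP / (TP + FN) * 100
= 78 / (78 + 8)
= 78 / 86
= 0.907
= 90.7%

90.7


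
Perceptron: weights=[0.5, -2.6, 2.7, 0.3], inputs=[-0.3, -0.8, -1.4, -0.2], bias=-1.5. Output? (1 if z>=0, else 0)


z = w . x + b
= 0.5*-0.3 + -2.6*-0.8 + 2.7*-1.4 + 0.3*-0.2 + -1.5
= -0.15 + 2.08 + -3.78 + -0.06 + -1.5
= -1.91 + -1.5
= -3.41
Since z = -3.41 < 0, output = 0

0


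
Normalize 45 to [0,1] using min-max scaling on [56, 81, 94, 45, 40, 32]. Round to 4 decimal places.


Min = 32, Max = 94
Range = 94 - 32 = 62
Scaled = (x - min) / (max - min)
= (45 - 32) / 62
= 13 / 62
= 0.2097

0.2097


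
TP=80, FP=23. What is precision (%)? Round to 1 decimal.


Precision = TP / (TP + FP) * 100
= 80 / (80 + 23)
= 80 / 103
= 0.7767
= 77.7%

77.7


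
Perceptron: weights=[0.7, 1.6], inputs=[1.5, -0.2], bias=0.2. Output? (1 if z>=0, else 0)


z = w . x + b
= 0.7*1.5 + 1.6*-0.2 + 0.2
= 1.05 + -0.32 + 0.2
= 0.73 + 0.2
= 0.93
Since z = 0.93 >= 0, output = 1

1


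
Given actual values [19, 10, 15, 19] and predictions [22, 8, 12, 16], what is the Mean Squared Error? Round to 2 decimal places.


Differences: [-3, 2, 3, 3]
Squared errors: [9, 4, 9, 9]
Sum of squared errors = 31
MSE = 31 / 4 = 7.75

7.75


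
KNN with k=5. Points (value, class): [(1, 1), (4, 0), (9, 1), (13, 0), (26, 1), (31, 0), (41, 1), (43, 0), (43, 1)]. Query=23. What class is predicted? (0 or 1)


Distances from query 23:
Point 26 (class 1): distance = 3
Point 31 (class 0): distance = 8
Point 13 (class 0): distance = 10
Point 9 (class 1): distance = 14
Point 41 (class 1): distance = 18
K=5 nearest neighbors: classes = [1, 0, 0, 1, 1]
Votes for class 1: 3 / 5
Majority vote => class 1

1


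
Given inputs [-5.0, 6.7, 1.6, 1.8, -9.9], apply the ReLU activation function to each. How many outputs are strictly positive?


ReLU(x) = max(0, x) for each element:
ReLU(-5.0) = 0
ReLU(6.7) = 6.7
ReLU(1.6) = 1.6
ReLU(1.8) = 1.8
ReLU(-9.9) = 0
Active neurons (>0): 3

3


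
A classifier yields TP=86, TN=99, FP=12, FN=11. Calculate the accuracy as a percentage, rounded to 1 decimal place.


Accuracy = (TP + TN) / (TP + TN + FP + FN) * 100
= (86 + 99) / (86 + 99 + 12 + 11)
= 185 / 208
= 0.8894
= 88.9%

88.9


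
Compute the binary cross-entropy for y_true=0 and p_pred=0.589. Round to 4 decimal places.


For y=0: Loss = -log(1-p)
= -log(1 - 0.589)
= -log(0.411)
= -(-0.8892)
= 0.8892

0.8892


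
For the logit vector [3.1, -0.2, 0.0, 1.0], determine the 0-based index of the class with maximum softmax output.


Softmax is a monotonic transformation, so it preserves the argmax.
We need to find the index of the maximum logit.
Index 0: 3.1
Index 1: -0.2
Index 2: 0.0
Index 3: 1.0
Maximum logit = 3.1 at index 0

0


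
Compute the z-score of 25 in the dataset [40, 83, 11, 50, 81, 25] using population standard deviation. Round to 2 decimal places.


Mean = (40 + 83 + 11 + 50 + 81 + 25) / 6 = 48.3333
Variance = sum((x_i - mean)^2) / n = 713.2222
Std = sqrt(713.2222) = 26.7062
Z = (x - mean) / std
= (25 - 48.3333) / 26.7062
= -23.3333 / 26.7062
= -0.87

-0.87


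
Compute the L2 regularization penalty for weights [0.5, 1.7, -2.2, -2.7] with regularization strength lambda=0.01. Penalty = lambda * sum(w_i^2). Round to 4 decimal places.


Squaring each weight:
0.5^2 = 0.25
1.7^2 = 2.89
(-2.2)^2 = 4.84
(-2.7)^2 = 7.29
Sum of squares = 15.27
Penalty = 0.01 * 15.27 = 0.1527

0.1527


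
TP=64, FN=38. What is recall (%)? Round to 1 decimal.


Recall = TP / (TP + FN) * 100
= 64 / (64 + 38)
= 64 / 102
= 0.6275
= 62.7%

62.7


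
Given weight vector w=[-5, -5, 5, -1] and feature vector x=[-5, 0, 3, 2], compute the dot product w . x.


Element-wise products:
-5 * -5 = 25
-5 * 0 = 0
5 * 3 = 15
-1 * 2 = -2
Sum = 25 + 0 + 15 + -2
= 38

38


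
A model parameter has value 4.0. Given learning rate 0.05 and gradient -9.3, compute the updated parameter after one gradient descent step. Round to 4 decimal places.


w_new = w_old - lr * gradient
= 4.0 - 0.05 * -9.3
= 4.0 - (-0.465)
= 4.4650

4.4650


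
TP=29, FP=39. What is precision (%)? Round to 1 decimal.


Precision = TP / (TP + FP) * 100
= 29 / (29 + 39)
= 29 / 68
= 0.4265
= 42.6%

42.6


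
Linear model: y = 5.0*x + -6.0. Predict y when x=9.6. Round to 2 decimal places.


y = 5.0 * 9.6 + (-6.0)
= 48.0 + (-6.0)
= 42.00

42.00


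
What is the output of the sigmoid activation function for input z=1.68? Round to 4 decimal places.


sigmoid(z) = 1 / (1 + exp(-z))
exp(-(1.68)) = exp(-1.68) = 0.1864
1 + 0.1864 = 1.1864
1 / 1.1864 = 0.8429

0.8429


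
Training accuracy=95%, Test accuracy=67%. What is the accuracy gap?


Gap = train_accuracy - test_accuracy
= 95 - 67
= 28%
This large gap strongly indicates overfitting.

28


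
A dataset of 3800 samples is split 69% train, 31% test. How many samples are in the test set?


Train samples = 3800 * 69% = 2622
Test samples = 3800 - 2622
= 1178

1178


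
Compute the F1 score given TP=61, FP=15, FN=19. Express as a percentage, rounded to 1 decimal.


Precision = TP / (TP + FP) = 61 / 76 = 0.8026
Recall = TP / (TP + FN) = 61 / 80 = 0.7625
F1 = 2 * P * R / (P + R)
= 2 * 0.8026 * 0.7625 / (0.8026 + 0.7625)
= 1.224 / 1.5651
= 0.7821
As percentage: 78.2%

78.2


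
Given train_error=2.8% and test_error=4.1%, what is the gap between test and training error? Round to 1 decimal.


Generalization gap = test_error - train_error
= 4.1 - 2.8
= 1.3%
A small gap suggests good generalization.

1.3


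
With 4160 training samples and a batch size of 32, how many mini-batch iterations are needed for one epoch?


Iterations per epoch = dataset_size / batch_size
= 4160 / 32
= 130

130


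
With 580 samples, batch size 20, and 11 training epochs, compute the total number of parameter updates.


Iterations per epoch = 580 / 20 = 29
Total updates = iterations_per_epoch * epochs
= 29 * 11
= 319

319


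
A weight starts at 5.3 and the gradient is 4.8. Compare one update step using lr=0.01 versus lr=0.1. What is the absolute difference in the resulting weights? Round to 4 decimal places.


With lr=0.01: w_new = 5.3 - 0.01 * 4.8 = 5.252
With lr=0.1: w_new = 5.3 - 0.1 * 4.8 = 4.82
Absolute difference = |5.252 - 4.82|
= 0.4320

0.4320


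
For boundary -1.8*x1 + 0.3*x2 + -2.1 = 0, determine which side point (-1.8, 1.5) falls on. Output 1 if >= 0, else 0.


Compute -1.8 * -1.8 + 0.3 * 1.5 + -2.1
= 3.24 + 0.45 + -2.1
= 1.59
Since 1.59 >= 0, the point is on the positive side.

1


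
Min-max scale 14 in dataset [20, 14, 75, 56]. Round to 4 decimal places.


Min = 14, Max = 75
Range = 75 - 14 = 61
Scaled = (x - min) / (max - min)
= (14 - 14) / 61
= 0 / 61
= 0.0000

0.0000


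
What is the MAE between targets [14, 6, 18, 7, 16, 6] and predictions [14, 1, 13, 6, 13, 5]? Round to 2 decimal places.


Absolute errors: [0, 5, 5, 1, 3, 1]
Sum of absolute errors = 15
MAE = 15 / 6 = 2.50

2.50


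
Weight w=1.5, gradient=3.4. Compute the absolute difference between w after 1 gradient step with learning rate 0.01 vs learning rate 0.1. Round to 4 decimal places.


With lr=0.01: w_new = 1.5 - 0.01 * 3.4 = 1.466
With lr=0.1: w_new = 1.5 - 0.1 * 3.4 = 1.16
Absolute difference = |1.466 - 1.16|
= 0.3060

0.3060


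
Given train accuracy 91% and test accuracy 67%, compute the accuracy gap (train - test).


Gap = train_accuracy - test_accuracy
= 91 - 67
= 24%
This large gap strongly indicates overfitting.

24


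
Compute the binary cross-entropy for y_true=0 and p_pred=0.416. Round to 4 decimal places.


For y=0: Loss = -log(1-p)
= -log(1 - 0.416)
= -log(0.584)
= -(-0.5379)
= 0.5379

0.5379


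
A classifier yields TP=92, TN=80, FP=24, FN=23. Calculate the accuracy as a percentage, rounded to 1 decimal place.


Accuracy = (TP + TN) / (TP + TN + FP + FN) * 100
= (92 + 80) / (92 + 80 + 24 + 23)
= 172 / 219
= 0.7854
= 78.5%

78.5


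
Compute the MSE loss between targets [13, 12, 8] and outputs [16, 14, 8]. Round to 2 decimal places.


Differences: [-3, -2, 0]
Squared errors: [9, 4, 0]
Sum of squared errors = 13
MSE = 13 / 3 = 4.33

4.33


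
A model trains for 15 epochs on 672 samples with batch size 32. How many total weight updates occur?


Iterations per epoch = 672 / 32 = 21
Total updates = iterations_per_epoch * epochs
= 21 * 15
= 315

315


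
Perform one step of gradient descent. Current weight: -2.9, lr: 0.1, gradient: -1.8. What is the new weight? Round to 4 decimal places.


w_new = w_old - lr * gradient
= -2.9 - 0.1 * -1.8
= -2.9 - (-0.18)
= -2.7200

-2.7200


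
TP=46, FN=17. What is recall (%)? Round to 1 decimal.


Recall = TP / (TP + FN) * 100
= 46 / (46 + 17)
= 46 / 63
= 0.7302
= 73.0%

73.0


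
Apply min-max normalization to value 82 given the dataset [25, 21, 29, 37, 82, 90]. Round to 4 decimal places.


Min = 21, Max = 90
Range = 90 - 21 = 69
Scaled = (x - min) / (max - min)
= (82 - 21) / 69
= 61 / 69
= 0.8841

0.8841


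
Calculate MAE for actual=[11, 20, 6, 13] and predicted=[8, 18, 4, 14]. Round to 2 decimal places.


Absolute errors: [3, 2, 2, 1]
Sum of absolute errors = 8
MAE = 8 / 4 = 2.00

2.00


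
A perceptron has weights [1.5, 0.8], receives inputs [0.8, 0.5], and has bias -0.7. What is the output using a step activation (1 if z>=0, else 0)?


z = w . x + b
= 1.5*0.8 + 0.8*0.5 + -0.7
= 1.2 + 0.4 + -0.7
= 1.6 + -0.7
= 0.9
Since z = 0.9 >= 0, output = 1

1


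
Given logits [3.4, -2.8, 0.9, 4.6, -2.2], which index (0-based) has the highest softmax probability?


Softmax is a monotonic transformation, so it preserves the argmax.
We need to find the index of the maximum logit.
Index 0: 3.4
Index 1: -2.8
Index 2: 0.9
Index 3: 4.6
Index 4: -2.2
Maximum logit = 4.6 at index 3

3


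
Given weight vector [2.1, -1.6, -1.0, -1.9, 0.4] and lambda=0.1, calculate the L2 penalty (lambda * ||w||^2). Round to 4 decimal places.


Squaring each weight:
2.1^2 = 4.41
(-1.6)^2 = 2.56
(-1.0)^2 = 1.0
(-1.9)^2 = 3.61
0.4^2 = 0.16
Sum of squares = 11.74
Penalty = 0.1 * 11.74 = 1.1740

1.1740


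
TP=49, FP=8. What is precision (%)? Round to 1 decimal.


Precision = TP / (TP + FP) * 100
= 49 / (49 + 8)
= 49 / 57
= 0.8596
= 86.0%

86.0


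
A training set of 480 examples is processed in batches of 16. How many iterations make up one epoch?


Iterations per epoch = dataset_size / batch_size
= 480 / 16
= 30

30


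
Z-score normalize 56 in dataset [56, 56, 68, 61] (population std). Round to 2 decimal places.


Mean = (56 + 56 + 68 + 61) / 4 = 60.25
Variance = sum((x_i - mean)^2) / n = 24.1875
Std = sqrt(24.1875) = 4.9181
Z = (x - mean) / std
= (56 - 60.25) / 4.9181
= -4.25 / 4.9181
= -0.86

-0.86


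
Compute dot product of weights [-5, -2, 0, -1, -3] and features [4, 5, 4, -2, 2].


Element-wise products:
-5 * 4 = -20
-2 * 5 = -10
0 * 4 = 0
-1 * -2 = 2
-3 * 2 = -6
Sum = -20 + -10 + 0 + 2 + -6
= -34

-34


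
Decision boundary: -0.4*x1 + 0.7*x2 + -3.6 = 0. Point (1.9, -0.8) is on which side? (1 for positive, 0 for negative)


Compute -0.4 * 1.9 + 0.7 * -0.8 + -3.6
= -0.76 + -0.56 + -3.6
= -4.92
Since -4.92 < 0, the point is on the negative side.

0


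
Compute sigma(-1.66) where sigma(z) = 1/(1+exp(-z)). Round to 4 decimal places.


sigmoid(z) = 1 / (1 + exp(-z))
exp(-(-1.66)) = exp(1.66) = 5.2593
1 + 5.2593 = 6.2593
1 / 6.2593 = 0.1598

0.1598


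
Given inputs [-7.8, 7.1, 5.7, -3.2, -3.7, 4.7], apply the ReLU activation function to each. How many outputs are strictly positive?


ReLU(x) = max(0, x) for each element:
ReLU(-7.8) = 0
ReLU(7.1) = 7.1
ReLU(5.7) = 5.7
ReLU(-3.2) = 0
ReLU(-3.7) = 0
ReLU(4.7) = 4.7
Active neurons (>0): 3

3


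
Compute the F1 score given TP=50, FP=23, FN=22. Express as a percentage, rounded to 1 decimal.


Precision = TP / (TP + FP) = 50 / 73 = 0.6849
Recall = TP / (TP + FN) = 50 / 72 = 0.6944
F1 = 2 * P * R / (P + R)
= 2 * 0.6849 * 0.6944 / (0.6849 + 0.6944)
= 0.9513 / 1.3794
= 0.6897
As percentage: 69.0%

69.0


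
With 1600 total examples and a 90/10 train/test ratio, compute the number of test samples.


Train samples = 1600 * 90% = 1440
Test samples = 1600 - 1440
= 160

160


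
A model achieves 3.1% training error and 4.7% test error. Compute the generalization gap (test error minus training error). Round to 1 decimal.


Generalization gap = test_error - train_error
= 4.7 - 3.1
= 1.6%
A small gap suggests good generalization.

1.6


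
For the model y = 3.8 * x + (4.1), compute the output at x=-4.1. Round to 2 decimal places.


y = 3.8 * -4.1 + (4.1)
= -15.58 + (4.1)
= -11.48

-11.48


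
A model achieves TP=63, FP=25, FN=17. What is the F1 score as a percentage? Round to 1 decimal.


Precision = TP / (TP + FP) = 63 / 88 = 0.7159
Recall = TP / (TP + FN) = 63 / 80 = 0.7875
F1 = 2 * P * R / (P + R)
= 2 * 0.7159 * 0.7875 / (0.7159 + 0.7875)
= 1.1276 / 1.5034
= 0.75
As percentage: 75.0%

75.0


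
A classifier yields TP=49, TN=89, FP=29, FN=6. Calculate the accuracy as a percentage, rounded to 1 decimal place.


Accuracy = (TP + TN) / (TP + TN + FP + FN) * 100
= (49 + 89) / (49 + 89 + 29 + 6)
= 138 / 173
= 0.7977
= 79.8%

79.8


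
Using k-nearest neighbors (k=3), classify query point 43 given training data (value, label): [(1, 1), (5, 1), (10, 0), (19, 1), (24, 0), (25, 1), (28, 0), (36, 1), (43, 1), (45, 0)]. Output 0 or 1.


Distances from query 43:
Point 43 (class 1): distance = 0
Point 45 (class 0): distance = 2
Point 36 (class 1): distance = 7
K=3 nearest neighbors: classes = [1, 0, 1]
Votes for class 1: 2 / 3
Majority vote => class 1

1


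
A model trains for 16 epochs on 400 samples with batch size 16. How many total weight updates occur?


Iterations per epoch = 400 / 16 = 25
Total updates = iterations_per_epoch * epochs
= 25 * 16
= 400

400


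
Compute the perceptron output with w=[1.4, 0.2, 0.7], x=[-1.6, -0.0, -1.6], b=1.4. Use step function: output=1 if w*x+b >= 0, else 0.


z = w . x + b
= 1.4*-1.6 + 0.2*-0.0 + 0.7*-1.6 + 1.4
= -2.24 + -0.0 + -1.12 + 1.4
= -3.36 + 1.4
= -1.96
Since z = -1.96 < 0, output = 0

0


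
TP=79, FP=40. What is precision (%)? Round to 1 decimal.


Precision = TP / (TP + FP) * 100
= 79 / (79 + 40)
= 79 / 119
= 0.6639
= 66.4%

66.4


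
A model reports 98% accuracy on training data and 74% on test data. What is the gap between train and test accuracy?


Gap = train_accuracy - test_accuracy
= 98 - 74
= 24%
This large gap strongly indicates overfitting.

24


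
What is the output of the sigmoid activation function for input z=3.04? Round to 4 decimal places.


sigmoid(z) = 1 / (1 + exp(-z))
exp(-(3.04)) = exp(-3.04) = 0.0478
1 + 0.0478 = 1.0478
1 / 1.0478 = 0.9543

0.9543


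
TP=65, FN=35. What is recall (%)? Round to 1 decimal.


Recall = TP / (TP + FN) * 100
= 65 / (65 + 35)
= 65 / 100
= 0.65
= 65.0%

65.0


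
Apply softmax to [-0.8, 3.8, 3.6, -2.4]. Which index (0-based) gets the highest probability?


Softmax is a monotonic transformation, so it preserves the argmax.
We need to find the index of the maximum logit.
Index 0: -0.8
Index 1: 3.8
Index 2: 3.6
Index 3: -2.4
Maximum logit = 3.8 at index 1

1


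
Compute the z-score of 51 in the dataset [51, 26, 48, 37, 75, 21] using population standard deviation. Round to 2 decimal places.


Mean = (51 + 26 + 48 + 37 + 75 + 21) / 6 = 43.0
Variance = sum((x_i - mean)^2) / n = 320.3333
Std = sqrt(320.3333) = 17.8979
Z = (x - mean) / std
= (51 - 43.0) / 17.8979
= 8.0 / 17.8979
= 0.45

0.45


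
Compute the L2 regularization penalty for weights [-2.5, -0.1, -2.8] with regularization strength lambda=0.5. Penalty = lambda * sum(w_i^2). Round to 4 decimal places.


Squaring each weight:
(-2.5)^2 = 6.25
(-0.1)^2 = 0.01
(-2.8)^2 = 7.84
Sum of squares = 14.1
Penalty = 0.5 * 14.1 = 7.0500

7.0500


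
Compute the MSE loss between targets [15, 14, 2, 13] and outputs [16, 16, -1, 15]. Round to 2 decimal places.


Differences: [-1, -2, 3, -2]
Squared errors: [1, 4, 9, 4]
Sum of squared errors = 18
MSE = 18 / 4 = 4.50

4.50


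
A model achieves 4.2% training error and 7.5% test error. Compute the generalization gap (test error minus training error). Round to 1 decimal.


Generalization gap = test_error - train_error
= 7.5 - 4.2
= 3.3%
A moderate gap.

3.3


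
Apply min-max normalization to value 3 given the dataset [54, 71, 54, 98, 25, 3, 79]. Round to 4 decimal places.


Min = 3, Max = 98
Range = 98 - 3 = 95
Scaled = (x - min) / (max - min)
= (3 - 3) / 95
= 0 / 95
= 0.0000

0.0000


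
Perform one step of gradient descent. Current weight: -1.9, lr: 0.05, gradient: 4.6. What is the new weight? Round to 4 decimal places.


w_new = w_old - lr * gradient
= -1.9 - 0.05 * 4.6
= -1.9 - (0.23)
= -2.1300

-2.1300


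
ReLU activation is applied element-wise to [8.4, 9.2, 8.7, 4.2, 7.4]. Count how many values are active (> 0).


ReLU(x) = max(0, x) for each element:
ReLU(8.4) = 8.4
ReLU(9.2) = 9.2
ReLU(8.7) = 8.7
ReLU(4.2) = 4.2
ReLU(7.4) = 7.4
Active neurons (>0): 5

5


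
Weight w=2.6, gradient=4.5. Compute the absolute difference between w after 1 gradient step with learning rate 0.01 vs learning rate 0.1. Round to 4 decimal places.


With lr=0.01: w_new = 2.6 - 0.01 * 4.5 = 2.555
With lr=0.1: w_new = 2.6 - 0.1 * 4.5 = 2.15
Absolute difference = |2.555 - 2.15|
= 0.4050

0.4050


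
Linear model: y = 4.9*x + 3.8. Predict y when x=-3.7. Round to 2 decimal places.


y = 4.9 * -3.7 + (3.8)
= -18.13 + (3.8)
= -14.33

-14.33


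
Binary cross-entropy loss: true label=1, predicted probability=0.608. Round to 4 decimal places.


For y=1: Loss = -log(p)
= -log(0.608)
= -(-0.4976)
= 0.4976

0.4976


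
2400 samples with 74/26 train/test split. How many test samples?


Train samples = 2400 * 74% = 1776
Test samples = 2400 - 1776
= 624

624


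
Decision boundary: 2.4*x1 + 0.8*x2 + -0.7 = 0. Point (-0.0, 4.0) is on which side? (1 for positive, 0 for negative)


Compute 2.4 * -0.0 + 0.8 * 4.0 + -0.7
= -0.0 + 3.2 + -0.7
= 2.5
Since 2.5 >= 0, the point is on the positive side.

1


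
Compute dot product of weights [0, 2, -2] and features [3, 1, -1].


Element-wise products:
0 * 3 = 0
2 * 1 = 2
-2 * -1 = 2
Sum = 0 + 2 + 2
= 4

4


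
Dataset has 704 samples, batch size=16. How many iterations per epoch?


Iterations per epoch = dataset_size / batch_size
= 704 / 16
= 44

44


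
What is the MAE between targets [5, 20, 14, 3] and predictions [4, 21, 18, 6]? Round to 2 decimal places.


Absolute errors: [1, 1, 4, 3]
Sum of absolute errors = 9
MAE = 9 / 4 = 2.25

2.25


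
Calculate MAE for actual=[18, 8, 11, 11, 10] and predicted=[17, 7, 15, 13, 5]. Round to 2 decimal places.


Absolute errors: [1, 1, 4, 2, 5]
Sum of absolute errors = 13
MAE = 13 / 5 = 2.60

2.60


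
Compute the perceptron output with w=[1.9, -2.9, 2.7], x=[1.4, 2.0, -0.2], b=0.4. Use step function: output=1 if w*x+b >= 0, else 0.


z = w . x + b
= 1.9*1.4 + -2.9*2.0 + 2.7*-0.2 + 0.4
= 2.66 + -5.8 + -0.54 + 0.4
= -3.68 + 0.4
= -3.28
Since z = -3.28 < 0, output = 0

0


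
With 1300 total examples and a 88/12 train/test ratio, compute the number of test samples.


Train samples = 1300 * 88% = 1144
Test samples = 1300 - 1144
= 156

156


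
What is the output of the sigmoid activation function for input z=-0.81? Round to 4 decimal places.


sigmoid(z) = 1 / (1 + exp(-z))
exp(-(-0.81)) = exp(0.81) = 2.2479
1 + 2.2479 = 3.2479
1 / 3.2479 = 0.3079

0.3079


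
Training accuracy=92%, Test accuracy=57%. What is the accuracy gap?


Gap = train_accuracy - test_accuracy
= 92 - 57
= 35%
This large gap strongly indicates overfitting.

35


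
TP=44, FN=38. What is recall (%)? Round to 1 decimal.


Recall = TP / (TP + FN) * 100
= 44 / (44 + 38)
= 44 / 82
= 0.5366
= 53.7%

53.7


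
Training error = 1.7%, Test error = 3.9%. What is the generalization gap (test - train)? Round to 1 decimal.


Generalization gap = test_error - train_error
= 3.9 - 1.7
= 2.2%
A moderate gap.

2.2


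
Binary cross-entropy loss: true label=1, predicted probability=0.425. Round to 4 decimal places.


For y=1: Loss = -log(p)
= -log(0.425)
= -(-0.8557)
= 0.8557

0.8557


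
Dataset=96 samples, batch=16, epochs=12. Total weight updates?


Iterations per epoch = 96 / 16 = 6
Total updates = iterations_per_epoch * epochs
= 6 * 12
= 72

72


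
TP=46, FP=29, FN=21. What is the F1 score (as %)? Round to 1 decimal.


Precision = TP / (TP + FP) = 46 / 75 = 0.6133
Recall = TP / (TP + FN) = 46 / 67 = 0.6866
F1 = 2 * P * R / (P + R)
= 2 * 0.6133 * 0.6866 / (0.6133 + 0.6866)
= 0.8422 / 1.2999
= 0.6479
As percentage: 64.8%

64.8


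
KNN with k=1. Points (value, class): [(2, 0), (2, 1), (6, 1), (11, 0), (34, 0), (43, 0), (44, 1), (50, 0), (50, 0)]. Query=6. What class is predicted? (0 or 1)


Distances from query 6:
Point 6 (class 1): distance = 0
K=1 nearest neighbors: classes = [1]
Votes for class 1: 1 / 1
Majority vote => class 1

1


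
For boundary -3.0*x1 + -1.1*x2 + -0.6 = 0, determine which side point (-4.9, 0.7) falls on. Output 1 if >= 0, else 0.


Compute -3.0 * -4.9 + -1.1 * 0.7 + -0.6
= 14.7 + -0.77 + -0.6
= 13.33
Since 13.33 >= 0, the point is on the positive side.

1


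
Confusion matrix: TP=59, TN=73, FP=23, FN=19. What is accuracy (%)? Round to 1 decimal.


Accuracy = (TP + TN) / (TP + TN + FP + FN) * 100
= (59 + 73) / (59 + 73 + 23 + 19)
= 132 / 174
= 0.7586
= 75.9%

75.9


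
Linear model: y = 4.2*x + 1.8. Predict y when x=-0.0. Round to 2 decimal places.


y = 4.2 * -0.0 + (1.8)
= -0.0 + (1.8)
= 1.80

1.80


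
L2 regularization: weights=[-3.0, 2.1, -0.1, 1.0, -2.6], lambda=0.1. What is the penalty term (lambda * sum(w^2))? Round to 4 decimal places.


Squaring each weight:
(-3.0)^2 = 9.0
2.1^2 = 4.41
(-0.1)^2 = 0.01
1.0^2 = 1.0
(-2.6)^2 = 6.76
Sum of squares = 21.18
Penalty = 0.1 * 21.18 = 2.1180

2.1180


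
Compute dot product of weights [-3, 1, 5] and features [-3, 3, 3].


Element-wise products:
-3 * -3 = 9
1 * 3 = 3
5 * 3 = 15
Sum = 9 + 3 + 15
= 27

27


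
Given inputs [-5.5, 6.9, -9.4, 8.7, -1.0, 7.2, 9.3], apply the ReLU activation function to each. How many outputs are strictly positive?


ReLU(x) = max(0, x) for each element:
ReLU(-5.5) = 0
ReLU(6.9) = 6.9
ReLU(-9.4) = 0
ReLU(8.7) = 8.7
ReLU(-1.0) = 0
ReLU(7.2) = 7.2
ReLU(9.3) = 9.3
Active neurons (>0): 4

4


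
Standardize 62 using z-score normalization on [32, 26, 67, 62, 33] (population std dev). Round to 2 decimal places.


Mean = (32 + 26 + 67 + 62 + 33) / 5 = 44.0
Variance = sum((x_i - mean)^2) / n = 288.4
Std = sqrt(288.4) = 16.9823
Z = (x - mean) / std
= (62 - 44.0) / 16.9823
= 18.0 / 16.9823
= 1.06

1.06


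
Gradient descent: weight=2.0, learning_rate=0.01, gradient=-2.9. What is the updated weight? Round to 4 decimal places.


w_new = w_old - lr * gradient
= 2.0 - 0.01 * -2.9
= 2.0 - (-0.029)
= 2.0290

2.0290


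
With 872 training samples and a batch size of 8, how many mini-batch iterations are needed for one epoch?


Iterations per epoch = dataset_size / batch_size
= 872 / 8
= 109

109


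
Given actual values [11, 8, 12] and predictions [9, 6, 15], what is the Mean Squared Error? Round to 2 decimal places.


Differences: [2, 2, -3]
Squared errors: [4, 4, 9]
Sum of squared errors = 17
MSE = 17 / 3 = 5.67

5.67


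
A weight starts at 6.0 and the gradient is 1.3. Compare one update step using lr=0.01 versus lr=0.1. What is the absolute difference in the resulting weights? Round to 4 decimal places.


With lr=0.01: w_new = 6.0 - 0.01 * 1.3 = 5.987
With lr=0.1: w_new = 6.0 - 0.1 * 1.3 = 5.87
Absolute difference = |5.987 - 5.87|
= 0.1170

0.1170


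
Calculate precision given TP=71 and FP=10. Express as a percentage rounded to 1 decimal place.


Precision = TP / (TP + FP) * 100
= 71 / (71 + 10)
= 71 / 81
= 0.8765
= 87.7%

87.7


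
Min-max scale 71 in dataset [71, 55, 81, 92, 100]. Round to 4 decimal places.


Min = 55, Max = 100
Range = 100 - 55 = 45
Scaled = (x - min) / (max - min)
= (71 - 55) / 45
= 16 / 45
= 0.3556

0.3556


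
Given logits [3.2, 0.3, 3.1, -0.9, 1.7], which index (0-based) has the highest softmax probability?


Softmax is a monotonic transformation, so it preserves the argmax.
We need to find the index of the maximum logit.
Index 0: 3.2
Index 1: 0.3
Index 2: 3.1
Index 3: -0.9
Index 4: 1.7
Maximum logit = 3.2 at index 0

0


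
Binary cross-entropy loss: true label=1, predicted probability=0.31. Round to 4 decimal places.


For y=1: Loss = -log(p)
= -log(0.31)
= -(-1.1712)
= 1.1712

1.1712


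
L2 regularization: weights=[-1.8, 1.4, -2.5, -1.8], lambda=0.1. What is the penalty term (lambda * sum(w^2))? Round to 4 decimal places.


Squaring each weight:
(-1.8)^2 = 3.24
1.4^2 = 1.96
(-2.5)^2 = 6.25
(-1.8)^2 = 3.24
Sum of squares = 14.69
Penalty = 0.1 * 14.69 = 1.4690

1.4690


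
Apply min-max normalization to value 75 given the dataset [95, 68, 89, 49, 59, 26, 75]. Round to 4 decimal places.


Min = 26, Max = 95
Range = 95 - 26 = 69
Scaled = (x - min) / (max - min)
= (75 - 26) / 69
= 49 / 69
= 0.7101

0.7101


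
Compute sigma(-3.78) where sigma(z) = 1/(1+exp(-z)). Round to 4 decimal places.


sigmoid(z) = 1 / (1 + exp(-z))
exp(-(-3.78)) = exp(3.78) = 43.816
1 + 43.816 = 44.816
1 / 44.816 = 0.0223

0.0223


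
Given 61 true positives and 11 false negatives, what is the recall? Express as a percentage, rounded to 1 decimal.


Recall = TP / (TP + FN) * 100
= 61 / (61 + 11)
= 61 / 72
= 0.8472
= 84.7%

84.7


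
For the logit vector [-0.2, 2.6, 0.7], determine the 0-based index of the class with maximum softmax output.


Softmax is a monotonic transformation, so it preserves the argmax.
We need to find the index of the maximum logit.
Index 0: -0.2
Index 1: 2.6
Index 2: 0.7
Maximum logit = 2.6 at index 1

1


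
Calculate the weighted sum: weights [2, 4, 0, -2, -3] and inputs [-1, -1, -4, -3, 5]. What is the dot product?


Element-wise products:
2 * -1 = -2
4 * -1 = -4
0 * -4 = 0
-2 * -3 = 6
-3 * 5 = -15
Sum = -2 + -4 + 0 + 6 + -15
= -15

-15


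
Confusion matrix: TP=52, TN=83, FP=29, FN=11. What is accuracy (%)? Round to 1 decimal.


Accuracy = (TP + TN) / (TP + TN + FP + FN) * 100
= (52 + 83) / (52 + 83 + 29 + 11)
= 135 / 175
= 0.7714
= 77.1%

77.1


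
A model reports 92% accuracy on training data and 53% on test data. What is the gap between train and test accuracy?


Gap = train_accuracy - test_accuracy
= 92 - 53
= 39%
This large gap strongly indicates overfitting.

39


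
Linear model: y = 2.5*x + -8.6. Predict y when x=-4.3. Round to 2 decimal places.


y = 2.5 * -4.3 + (-8.6)
= -10.75 + (-8.6)
= -19.35

-19.35


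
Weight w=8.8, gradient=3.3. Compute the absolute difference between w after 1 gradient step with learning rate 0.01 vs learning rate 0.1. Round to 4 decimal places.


With lr=0.01: w_new = 8.8 - 0.01 * 3.3 = 8.767
With lr=0.1: w_new = 8.8 - 0.1 * 3.3 = 8.47
Absolute difference = |8.767 - 8.47|
= 0.2970

0.2970


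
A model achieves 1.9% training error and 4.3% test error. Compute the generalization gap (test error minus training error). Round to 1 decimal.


Generalization gap = test_error - train_error
= 4.3 - 1.9
= 2.4%
A moderate gap.

2.4


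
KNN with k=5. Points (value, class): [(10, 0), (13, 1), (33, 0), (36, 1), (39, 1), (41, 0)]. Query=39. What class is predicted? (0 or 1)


Distances from query 39:
Point 39 (class 1): distance = 0
Point 41 (class 0): distance = 2
Point 36 (class 1): distance = 3
Point 33 (class 0): distance = 6
Point 13 (class 1): distance = 26
K=5 nearest neighbors: classes = [1, 0, 1, 0, 1]
Votes for class 1: 3 / 5
Majority vote => class 1

1


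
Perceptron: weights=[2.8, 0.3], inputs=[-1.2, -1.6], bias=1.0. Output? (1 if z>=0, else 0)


z = w . x + b
= 2.8*-1.2 + 0.3*-1.6 + 1.0
= -3.36 + -0.48 + 1.0
= -3.84 + 1.0
= -2.84
Since z = -2.84 < 0, output = 0

0


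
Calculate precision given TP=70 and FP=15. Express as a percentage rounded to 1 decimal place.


Precision = TP / (TP + FP) * 100
= 70 / (70 + 15)
= 70 / 85
= 0.8235
= 82.4%

82.4


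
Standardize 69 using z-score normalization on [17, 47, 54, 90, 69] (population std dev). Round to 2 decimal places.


Mean = (17 + 47 + 54 + 90 + 69) / 5 = 55.4
Variance = sum((x_i - mean)^2) / n = 585.84
Std = sqrt(585.84) = 24.2041
Z = (x - mean) / std
= (69 - 55.4) / 24.2041
= 13.6 / 24.2041
= 0.56

0.56


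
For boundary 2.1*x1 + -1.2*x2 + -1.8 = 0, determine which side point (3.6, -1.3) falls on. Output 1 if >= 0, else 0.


Compute 2.1 * 3.6 + -1.2 * -1.3 + -1.8
= 7.56 + 1.56 + -1.8
= 7.32
Since 7.32 >= 0, the point is on the positive side.

1


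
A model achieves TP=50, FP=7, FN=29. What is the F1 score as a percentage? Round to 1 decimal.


Precision = TP / (TP + FP) = 50 / 57 = 0.8772
Recall = TP / (TP + FN) = 50 / 79 = 0.6329
F1 = 2 * P * R / (P + R)
= 2 * 0.8772 * 0.6329 / (0.8772 + 0.6329)
= 1.1104 / 1.5101
= 0.7353
As percentage: 73.5%

73.5


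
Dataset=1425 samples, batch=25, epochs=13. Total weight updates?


Iterations per epoch = 1425 / 25 = 57
Total updates = iterations_per_epoch * epochs
= 57 * 13
= 741

741


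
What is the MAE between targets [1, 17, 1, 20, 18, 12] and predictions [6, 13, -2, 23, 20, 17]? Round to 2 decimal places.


Absolute errors: [5, 4, 3, 3, 2, 5]
Sum of absolute errors = 22
MAE = 22 / 6 = 3.67

3.67


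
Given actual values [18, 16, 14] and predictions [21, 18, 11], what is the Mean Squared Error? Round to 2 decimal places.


Differences: [-3, -2, 3]
Squared errors: [9, 4, 9]
Sum of squared errors = 22
MSE = 22 / 3 = 7.33

7.33


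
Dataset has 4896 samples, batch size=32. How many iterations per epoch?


Iterations per epoch = dataset_size / batch_size
= 4896 / 32
= 153

153


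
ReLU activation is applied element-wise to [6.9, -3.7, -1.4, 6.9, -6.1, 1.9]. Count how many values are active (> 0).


ReLU(x) = max(0, x) for each element:
ReLU(6.9) = 6.9
ReLU(-3.7) = 0
ReLU(-1.4) = 0
ReLU(6.9) = 6.9
ReLU(-6.1) = 0
ReLU(1.9) = 1.9
Active neurons (>0): 3

3
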